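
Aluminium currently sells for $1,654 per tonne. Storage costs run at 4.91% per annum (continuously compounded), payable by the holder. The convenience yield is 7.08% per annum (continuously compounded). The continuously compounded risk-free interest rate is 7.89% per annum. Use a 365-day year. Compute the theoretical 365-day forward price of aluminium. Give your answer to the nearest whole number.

$1,751 per tonne

Net carry = r + u − y = 0.0789 + 0.0491 − 0.0708 = 0.0572
F = S·e^((r+u−y)T) = 1654 · e^(0.0572 × 365/365) = 1654 · e^0.057200
= 1654 × 1.058868 = $1,751 per tonne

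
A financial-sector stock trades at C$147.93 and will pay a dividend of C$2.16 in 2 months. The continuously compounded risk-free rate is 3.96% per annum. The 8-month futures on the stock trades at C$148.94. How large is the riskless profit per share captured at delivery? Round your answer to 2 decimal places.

PV(dividends) I = 2.16·e^(−0.0396·2/12) = 2.1458
Fair futures F* = (S − I)·e^(rT) = (147.93 − 2.1458)·e^0.026400 = 145.7842 × 1.026752 = 149.6842
Market C$148.94 < fair 149.6842: forward underpriced → reverse cash-and-carry (short the stock, invest proceeds at r, pay the dividends, go long the forward).
Profit at T = |F_mkt − F*| = |148.94 − 149.6842| = C$0.74 per share

C$0.74 per share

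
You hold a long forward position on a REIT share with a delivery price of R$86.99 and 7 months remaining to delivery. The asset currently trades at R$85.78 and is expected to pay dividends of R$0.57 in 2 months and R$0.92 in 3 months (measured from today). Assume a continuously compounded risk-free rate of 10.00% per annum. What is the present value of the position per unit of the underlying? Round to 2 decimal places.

PV(remaining dividends) I = 0.57·e^(−0.1000·2/12) + 0.92·e^(−0.1000·3/12) = 1.4579
Current forward F = (S − I)·e^(rT) = (85.78 − 1.4579)·e^(0.1000·7/12) = 84.3221 × 1.060068 = 89.3872
Value (long) = (F − K)·e^(−rT) = (89.3872 − 86.99) × 0.943335 = 2.2614
Value = R$2.26

R$2.26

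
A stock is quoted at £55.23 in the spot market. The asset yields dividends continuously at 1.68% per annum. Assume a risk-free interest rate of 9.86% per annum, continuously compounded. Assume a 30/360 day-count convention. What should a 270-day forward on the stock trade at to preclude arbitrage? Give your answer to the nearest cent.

F = S·e^((r − q)T) = 55.23 · e^((0.0986 − 0.0168) × 270/360)
= 55.23 · e^0.061350 = 55.23 × 1.063271
F = £58.72

£58.72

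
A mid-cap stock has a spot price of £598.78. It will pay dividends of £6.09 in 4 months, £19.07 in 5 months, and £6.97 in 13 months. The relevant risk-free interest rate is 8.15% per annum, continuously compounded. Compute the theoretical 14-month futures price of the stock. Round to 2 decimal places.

PV(dividends) I = 6.09·e^(−0.0815·4/12) + 19.07·e^(−0.0815·5/12) + 6.97·e^(−0.0815·13/12)
I = 5.9268 + 18.4333 + 6.3810 = 30.7411
F = (S − I)·e^(rT) = (598.78 − 30.7411) · e^(0.0815·14/12)
= 568.0389 · e^0.095083 = 568.0389 × 1.099750 = £624.70

£624.70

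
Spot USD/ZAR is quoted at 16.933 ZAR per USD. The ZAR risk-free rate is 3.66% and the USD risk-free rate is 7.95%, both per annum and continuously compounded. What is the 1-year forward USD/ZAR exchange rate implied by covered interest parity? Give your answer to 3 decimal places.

16.222

F = S·e^((r_ZAR − r_USD)T) = 16.933 · e^((0.0366 − 0.0795) × 1)
= 16.933 · e^-0.042900 = 16.933 × 0.958007
F = 16.222 ZAR per USD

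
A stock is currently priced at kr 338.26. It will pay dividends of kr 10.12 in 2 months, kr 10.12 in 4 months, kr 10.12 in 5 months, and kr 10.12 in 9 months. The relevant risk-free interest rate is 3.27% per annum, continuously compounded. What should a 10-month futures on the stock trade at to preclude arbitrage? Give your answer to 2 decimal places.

kr 306.57

PV(dividends) I = 10.12·e^(−0.0327·2/12) + 10.12·e^(−0.0327·4/12) + 10.12·e^(−0.0327·5/12) + 10.12·e^(−0.0327·9/12)
I = 10.0650 + 10.0103 + 9.9831 + 9.8748 = 39.9332
F = (S − I)·e^(rT) = (338.26 − 39.9332) · e^(0.0327·10/12)
= 298.3268 · e^0.027250 = 298.3268 × 1.027625 = kr 306.57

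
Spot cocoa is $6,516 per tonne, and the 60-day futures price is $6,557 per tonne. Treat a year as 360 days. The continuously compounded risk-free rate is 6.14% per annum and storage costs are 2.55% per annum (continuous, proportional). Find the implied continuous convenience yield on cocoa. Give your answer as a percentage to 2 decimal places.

4.93%

F = S·e^((r+u−y)T) ⇒ (r+u−y) = ln(F/S)/T
ln(6557/6516) = 0.006272; /T ⇒ 0.037632
y = r + u − ln(F/S)/T = 0.0614 + 0.0255 − 0.037632 = 0.049268
y = 4.93%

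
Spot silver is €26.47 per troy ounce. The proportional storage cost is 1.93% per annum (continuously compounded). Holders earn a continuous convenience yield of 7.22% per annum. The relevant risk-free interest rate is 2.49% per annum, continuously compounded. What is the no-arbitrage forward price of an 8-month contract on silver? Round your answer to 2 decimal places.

Net carry = r + u − y = 0.0249 + 0.0193 − 0.0722 = -0.0280
F = S·e^((r+u−y)T) = 26.47 · e^(-0.0280 × 8/12) = 26.47 · e^-0.018667
= 26.47 × 0.981506 = €25.98 per troy ounce

€25.98 per troy ounce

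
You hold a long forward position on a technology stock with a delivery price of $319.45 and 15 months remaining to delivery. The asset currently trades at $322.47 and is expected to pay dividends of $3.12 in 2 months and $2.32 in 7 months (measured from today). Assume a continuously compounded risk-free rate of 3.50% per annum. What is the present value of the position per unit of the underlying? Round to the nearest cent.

PV(remaining dividends) I = 3.12·e^(−0.0350·2/12) + 2.32·e^(−0.0350·7/12) = 5.3750
Current forward F = (S − I)·e^(rT) = (322.47 − 5.3750)·e^(0.0350·15/12) = 317.0950 × 1.044721 = 331.2758
Value (long) = (F − K)·e^(−rT) = (331.2758 − 319.45) × 0.957193 = 11.3196
Value = $11.32

$11.32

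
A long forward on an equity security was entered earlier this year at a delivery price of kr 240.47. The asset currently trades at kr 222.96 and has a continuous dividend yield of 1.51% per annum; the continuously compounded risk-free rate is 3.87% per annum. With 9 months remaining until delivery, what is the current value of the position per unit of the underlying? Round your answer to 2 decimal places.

Current fair forward for the remaining 9 months: F = S·e^((r − q)·T), (r − q) = 0.0387 − 0.0151 = 0.0236
F = 222.96 · e^(0.0236 × 9/12) = 222.96 × 1.017858 = 226.9416
Value of long forward = (F − K)·e^(−rT) = (226.9416 − 240.47) · e^(−0.0387·9/12)
= -13.5284 × 0.971392 = -13.14

-kr 13.14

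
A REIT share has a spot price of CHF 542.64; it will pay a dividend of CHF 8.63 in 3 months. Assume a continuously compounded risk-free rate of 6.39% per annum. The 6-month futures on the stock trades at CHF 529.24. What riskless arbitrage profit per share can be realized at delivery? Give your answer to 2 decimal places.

PV(dividends) I = 8.63·e^(−0.0639·3/12) = 8.4932
Fair futures F* = (S − I)·e^(rT) = (542.64 − 8.4932)·e^0.031950 = 534.1468 × 1.032466 = 551.4884
Market CHF 529.24 < fair 551.4884: forward underpriced → reverse cash-and-carry (short the stock, invest proceeds at r, pay the dividends, go long the forward).
Profit at T = |F_mkt − F*| = |529.24 − 551.4884| = CHF 22.25 per share

CHF 22.25 per share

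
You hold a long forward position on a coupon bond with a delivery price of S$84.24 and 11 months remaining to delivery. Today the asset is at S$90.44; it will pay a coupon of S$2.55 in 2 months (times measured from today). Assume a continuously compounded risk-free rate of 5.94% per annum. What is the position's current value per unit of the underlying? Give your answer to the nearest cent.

PV(remaining coupons) I = 2.55·e^(−0.0594·2/12) = 2.5249
Current forward F = (S − I)·e^(rT) = (90.44 − 2.5249)·e^(0.0594·11/12) = 87.9151 × 1.055960 = 92.8348
Value (long) = (F − K)·e^(−rT) = (92.8348 − 84.24) × 0.947006 = 8.1393
Value = S$8.14

S$8.14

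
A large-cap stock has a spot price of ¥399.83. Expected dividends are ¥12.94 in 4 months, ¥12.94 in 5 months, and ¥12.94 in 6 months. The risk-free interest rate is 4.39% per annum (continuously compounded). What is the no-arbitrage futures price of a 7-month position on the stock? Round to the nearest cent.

PV(dividends) I = 12.94·e^(−0.0439·4/12) + 12.94·e^(−0.0439·5/12) + 12.94·e^(−0.0439·6/12)
I = 12.7520 + 12.7055 + 12.6591 = 38.1166
F = (S − I)·e^(rT) = (399.83 − 38.1166) · e^(0.0439·7/12)
= 361.7134 · e^0.025608 = 361.7134 × 1.025939 = ¥371.10

¥371.10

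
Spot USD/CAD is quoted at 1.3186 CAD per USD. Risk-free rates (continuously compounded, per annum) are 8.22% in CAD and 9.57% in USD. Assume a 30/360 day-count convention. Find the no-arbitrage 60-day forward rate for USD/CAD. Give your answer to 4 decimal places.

F = S·e^((r_CAD − r_USD)T) = 1.3186 · e^((0.0822 − 0.0957) × 60/360)
= 1.3186 · e^-0.002250 = 1.3186 × 0.997753
F = 1.3156 CAD per USD

1.3156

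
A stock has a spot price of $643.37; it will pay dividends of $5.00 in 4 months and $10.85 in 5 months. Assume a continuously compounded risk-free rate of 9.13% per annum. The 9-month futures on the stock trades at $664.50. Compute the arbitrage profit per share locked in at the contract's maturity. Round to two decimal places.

$8.09 per share

PV(dividends) I = 5.00·e^(−0.0913·4/12) + 10.85·e^(−0.0913·5/12) = 15.2951
Fair futures F* = (S − I)·e^(rT) = (643.37 − 15.2951)·e^0.068475 = 628.0749 × 1.070874 = 672.5891
Market $664.50 < fair 672.5891: forward underpriced → reverse cash-and-carry (short the stock, invest proceeds at r, pay the dividends, go long the forward).
Profit at T = |F_mkt − F*| = |664.50 − 672.5891| = $8.09 per share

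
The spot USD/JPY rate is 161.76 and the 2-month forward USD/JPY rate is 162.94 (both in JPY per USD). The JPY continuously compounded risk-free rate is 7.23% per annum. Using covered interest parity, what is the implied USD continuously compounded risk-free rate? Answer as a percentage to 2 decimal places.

2.87%

F = S·e^((r_JPY − r_USD)T) ⇒ r_USD = r_JPY − ln(F/S)/T
ln(162.94/161.76) = 0.007268; /(2/12) = 0.043608
r_USD = 0.0723 − 0.043608 = 0.028692
r_USD = 2.87%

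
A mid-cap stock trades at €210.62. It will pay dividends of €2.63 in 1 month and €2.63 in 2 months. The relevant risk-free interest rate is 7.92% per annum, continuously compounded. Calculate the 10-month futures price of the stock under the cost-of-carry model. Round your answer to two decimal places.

PV(dividends) I = 2.63·e^(−0.0792·1/12) + 2.63·e^(−0.0792·2/12)
I = 2.6127 + 2.5955 = 5.2082
F = (S − I)·e^(rT) = (210.62 − 5.2082) · e^(0.0792·10/12)
= 205.4118 · e^0.066000 = 205.4118 × 1.068227 = €219.43

€219.43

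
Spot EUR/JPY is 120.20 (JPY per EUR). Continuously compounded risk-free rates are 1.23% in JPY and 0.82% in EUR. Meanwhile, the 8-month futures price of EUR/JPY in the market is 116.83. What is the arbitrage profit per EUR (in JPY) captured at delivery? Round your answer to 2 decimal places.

3.70 per EUR (in JPY)

Fair futures: F* = S·e^(carry·T), with carry = (r_JPY − r_EUR) = 0.0123 − 0.0082 = 0.0041
F* = 120.20 · e^(0.0041 × 8/12) = 120.20 · e^0.002733 = 120.20 × 1.002737 = 120.5290
Market 116.83 < fair 120.5290: forward underpriced → reverse cash-and-carry (short spot, go long the forward).
At maturity, profit = |F_mkt − F*| = |116.83 − 120.5290| = 3.70 per EUR (in JPY)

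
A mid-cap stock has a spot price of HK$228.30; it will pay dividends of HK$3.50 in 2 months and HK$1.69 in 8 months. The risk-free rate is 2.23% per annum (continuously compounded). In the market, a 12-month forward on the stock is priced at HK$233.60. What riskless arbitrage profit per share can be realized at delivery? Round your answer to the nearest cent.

HK$5.42 per share

PV(dividends) I = 3.50·e^(−0.0223·2/12) + 1.69·e^(−0.0223·8/12) = 5.1521
Fair forward F* = (S − I)·e^(rT) = (228.30 − 5.1521)·e^0.022300 = 223.1479 × 1.022551 = 228.1801
Market HK$233.60 > fair 228.1801: forward overpriced → cash-and-carry (borrow at r, buy the stock and collect the dividends, short the forward).
Profit at T = |F_mkt − F*| = |233.60 − 228.1801| = HK$5.42 per share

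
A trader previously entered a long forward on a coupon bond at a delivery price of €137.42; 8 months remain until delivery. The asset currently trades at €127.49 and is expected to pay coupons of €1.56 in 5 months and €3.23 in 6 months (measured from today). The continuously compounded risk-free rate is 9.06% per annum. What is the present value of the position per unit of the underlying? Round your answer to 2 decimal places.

PV(remaining coupons) I = 1.56·e^(−0.0906·5/12) + 3.23·e^(−0.0906·6/12) = 4.5892
Current forward F = (S − I)·e^(rT) = (127.49 − 4.5892)·e^(0.0906·8/12) = 122.9008 × 1.062261 = 130.5527
Value (long) = (F − K)·e^(−rT) = (130.5527 − 137.42) × 0.941388 = -6.4648
Value = -€6.46

-€6.46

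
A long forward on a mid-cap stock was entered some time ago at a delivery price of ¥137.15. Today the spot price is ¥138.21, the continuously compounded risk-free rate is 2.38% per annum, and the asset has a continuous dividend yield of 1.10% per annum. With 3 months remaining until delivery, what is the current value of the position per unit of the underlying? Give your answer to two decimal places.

¥1.49

Current fair forward for the remaining 3 months: F = S·e^((r − q)·T), (r − q) = 0.0238 − 0.0110 = 0.0128
F = 138.21 · e^(0.0128 × 3/12) = 138.21 × 1.003205 = 138.6530
Value of long forward = (F − K)·e^(−rT) = (138.6530 − 137.15) · e^(−0.0238·3/12)
= 1.5030 × 0.994068 = 1.49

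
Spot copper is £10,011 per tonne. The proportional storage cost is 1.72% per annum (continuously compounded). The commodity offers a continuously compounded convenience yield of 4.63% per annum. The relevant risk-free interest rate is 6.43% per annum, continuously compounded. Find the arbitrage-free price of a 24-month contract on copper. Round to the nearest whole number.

Net carry = r + u − y = 0.0643 + 0.0172 − 0.0463 = 0.0352
F = S·e^((r+u−y)T) = 10011 · e^(0.0352 × 24/12) = 10011 · e^0.070400
= 10011 × 1.072937 = £10,741 per tonne

£10,741 per tonne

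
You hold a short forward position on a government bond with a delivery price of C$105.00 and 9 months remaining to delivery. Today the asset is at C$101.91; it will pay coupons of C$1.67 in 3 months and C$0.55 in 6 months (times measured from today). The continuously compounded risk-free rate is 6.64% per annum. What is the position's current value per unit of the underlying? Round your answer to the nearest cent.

C$0.16

PV(remaining coupons) I = 1.67·e^(−0.0664·3/12) + 0.55·e^(−0.0664·6/12) = 2.1745
Current forward F = (S − I)·e^(rT) = (101.91 − 2.1745)·e^(0.0664·9/12) = 99.7355 × 1.051061 = 104.8281
Value (long) = (F − K)·e^(−rT) = (104.8281 − 105.00) × 0.951420 = -0.1635
Short position value = −(long value) = C$0.16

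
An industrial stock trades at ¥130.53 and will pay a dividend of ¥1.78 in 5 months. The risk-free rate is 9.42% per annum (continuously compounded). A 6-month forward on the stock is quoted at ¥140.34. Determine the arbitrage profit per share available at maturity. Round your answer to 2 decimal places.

PV(dividends) I = 1.78·e^(−0.0942·5/12) = 1.7115
Fair forward F* = (S − I)·e^(rT) = (130.53 − 1.7115)·e^0.047100 = 128.8185 × 1.048227 = 135.0310
Market ¥140.34 > fair 135.0310: forward overpriced → cash-and-carry (borrow at r, buy the stock and collect the dividends, short the forward).
Profit at T = |F_mkt − F*| = |140.34 − 135.0310| = ¥5.31 per share

¥5.31 per share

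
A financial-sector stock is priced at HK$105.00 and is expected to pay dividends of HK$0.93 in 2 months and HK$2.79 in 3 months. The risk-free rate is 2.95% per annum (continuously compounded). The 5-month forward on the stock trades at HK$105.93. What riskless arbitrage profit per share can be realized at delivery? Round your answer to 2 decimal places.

HK$3.37 per share

PV(dividends) I = 0.93·e^(−0.0295·2/12) + 2.79·e^(−0.0295·3/12) = 3.6949
Fair forward F* = (S − I)·e^(rT) = (105.00 − 3.6949)·e^0.012292 = 101.3051 × 1.012368 = 102.5580
Market HK$105.93 > fair 102.5580: forward overpriced → cash-and-carry (borrow at r, buy the stock and collect the dividends, short the forward).
Profit at T = |F_mkt − F*| = |105.93 − 102.5580| = HK$3.37 per share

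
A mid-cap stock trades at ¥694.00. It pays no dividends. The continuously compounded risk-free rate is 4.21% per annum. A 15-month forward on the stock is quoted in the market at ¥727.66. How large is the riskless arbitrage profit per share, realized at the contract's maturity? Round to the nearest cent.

Fair forward: F* = S·e^(carry·T), with carry = r = 0.0421
F* = 694.00 · e^(0.0421 × 15/12) = 694.00 · e^0.052625 = 694.00 × 1.054034 = ¥731.4996
Market ¥727.66 < fair ¥731.4996: forward underpriced → reverse cash-and-carry (short spot, go long the forward).
At maturity, profit = |F_mkt − F*| = |727.66 − 731.4996| = ¥3.84 per share

¥3.84 per share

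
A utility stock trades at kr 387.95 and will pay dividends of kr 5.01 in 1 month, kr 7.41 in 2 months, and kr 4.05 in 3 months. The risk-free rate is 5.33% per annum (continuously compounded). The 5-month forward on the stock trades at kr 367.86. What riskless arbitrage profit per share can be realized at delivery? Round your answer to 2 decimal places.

PV(dividends) I = 5.01·e^(−0.0533·1/12) + 7.41·e^(−0.0533·2/12) + 4.05·e^(−0.0533·3/12) = 16.3287
Fair forward F* = (S − I)·e^(rT) = (387.95 − 16.3287)·e^0.022208 = 371.6213 × 1.022456 = 379.9664
Market kr 367.86 < fair 379.9664: forward underpriced → reverse cash-and-carry (short the stock, invest proceeds at r, pay the dividends, go long the forward).
Profit at T = |F_mkt − F*| = |367.86 − 379.9664| = kr 12.11 per share

kr 12.11 per share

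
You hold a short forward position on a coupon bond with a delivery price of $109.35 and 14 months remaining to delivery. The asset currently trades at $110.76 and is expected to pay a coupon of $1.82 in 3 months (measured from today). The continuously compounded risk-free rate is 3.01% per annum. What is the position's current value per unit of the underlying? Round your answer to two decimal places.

-$3.38

PV(remaining coupons) I = 1.82·e^(−0.0301·3/12) = 1.8064
Current forward F = (S − I)·e^(rT) = (110.76 − 1.8064)·e^(0.0301·14/12) = 108.9536 × 1.035741 = 112.8477
Value (long) = (F − K)·e^(−rT) = (112.8477 − 109.35) × 0.965493 = 3.3770
Short position value = −(long value) = -$3.38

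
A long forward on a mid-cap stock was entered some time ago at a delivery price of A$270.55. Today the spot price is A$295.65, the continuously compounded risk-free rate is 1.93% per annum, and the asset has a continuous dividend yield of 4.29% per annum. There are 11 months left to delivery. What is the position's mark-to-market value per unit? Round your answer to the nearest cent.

A$18.44

Current fair forward for the remaining 11 months: F = S·e^((r − q)·T), (r − q) = 0.0193 − 0.0429 = -0.0236
F = 295.65 · e^(-0.0236 × 11/12) = 295.65 × 0.978599 = 289.3228
Value of long forward = (F − K)·e^(−rT) = (289.3228 − 270.55) · e^(−0.0193·11/12)
= 18.7728 × 0.982464 = 18.44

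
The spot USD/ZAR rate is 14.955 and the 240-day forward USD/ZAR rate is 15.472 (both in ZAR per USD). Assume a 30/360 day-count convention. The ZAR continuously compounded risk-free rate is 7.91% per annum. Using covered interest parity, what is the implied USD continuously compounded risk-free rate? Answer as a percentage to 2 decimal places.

2.81%

F = S·e^((r_ZAR − r_USD)T) ⇒ r_USD = r_ZAR − ln(F/S)/T
ln(15.472/14.955) = 0.033986; /(240/360) = 0.050979
r_USD = 0.0791 − 0.050979 = 0.028121
r_USD = 2.81%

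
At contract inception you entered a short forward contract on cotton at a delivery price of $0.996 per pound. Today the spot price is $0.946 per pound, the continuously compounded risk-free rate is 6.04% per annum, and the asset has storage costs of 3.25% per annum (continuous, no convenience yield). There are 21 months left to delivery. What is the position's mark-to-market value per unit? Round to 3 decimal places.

-$0.105 per pound

Current fair forward for the remaining 21 months: F = S·e^((r + u)·T), (r + u) = 0.0604 + 0.0325 = 0.0929
F = 0.946 · e^(0.0929 × 21/12) = 0.946 × 1.176537 = 1.1130
Value of long forward = (F − K)·e^(−rT) = (1.1130 − 0.996) · e^(−0.0604·21/12)
= 0.1170 × 0.899695 = 0.105
Short position value = −(long value) = -$0.105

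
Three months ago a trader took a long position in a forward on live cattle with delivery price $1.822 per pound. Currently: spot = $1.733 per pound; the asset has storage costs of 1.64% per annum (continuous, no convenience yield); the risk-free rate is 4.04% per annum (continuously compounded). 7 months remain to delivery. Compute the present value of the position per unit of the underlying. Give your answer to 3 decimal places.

Current fair forward for the remaining 7 months: F = S·e^((r + u)·T), (r + u) = 0.0404 + 0.0164 = 0.0568
F = 1.733 · e^(0.0568 × 7/12) = 1.733 × 1.033688 = 1.7914
Value of long forward = (F − K)·e^(−rT) = (1.7914 − 1.822) · e^(−0.0404·7/12)
= -0.0306 × 0.976709 = -0.030

-$0.030 per pound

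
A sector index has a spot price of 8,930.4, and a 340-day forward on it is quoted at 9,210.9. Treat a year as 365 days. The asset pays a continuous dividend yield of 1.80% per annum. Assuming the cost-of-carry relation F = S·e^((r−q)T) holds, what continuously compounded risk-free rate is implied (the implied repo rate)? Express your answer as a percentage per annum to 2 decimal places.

From F = S·e^((r−q)T): (r − q) = ln(F/S)/T
ln(9210.9/8930.4) = ln(1.031410) = 0.030927
(r − q) = 0.030927 / (340/365) = 0.033201
r = ln(F/S)/T + q = 0.033201 + 0.0180 = 0.051201
r = 5.12%

5.12%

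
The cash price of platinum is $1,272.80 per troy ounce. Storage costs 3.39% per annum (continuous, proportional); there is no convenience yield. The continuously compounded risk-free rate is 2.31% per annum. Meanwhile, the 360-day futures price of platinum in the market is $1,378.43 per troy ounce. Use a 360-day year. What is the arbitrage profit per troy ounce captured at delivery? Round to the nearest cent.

Fair futures: F* = S·e^(carry·T), with carry = (r + u) = 0.0231 + 0.0339 = 0.0570
F* = 1272.80 · e^(0.0570 × 360/360) = 1272.80 · e^0.05700000 = 1272.80 × 1.05865581 = $1347.4571
Market $1378.43 > fair $1347.4571: forward overpriced → cash-and-carry (buy spot, short the forward).
At maturity, profit = |F_mkt − F*| = |1378.43 − 1347.4571| = $30.97 per troy ounce

$30.97 per troy ounce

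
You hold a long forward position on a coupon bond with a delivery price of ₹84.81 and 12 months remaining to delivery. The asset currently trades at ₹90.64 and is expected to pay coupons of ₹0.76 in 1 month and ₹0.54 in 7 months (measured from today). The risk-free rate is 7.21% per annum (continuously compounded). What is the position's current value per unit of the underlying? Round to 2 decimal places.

₹10.46

PV(remaining coupons) I = 0.76·e^(−0.0721·1/12) + 0.54·e^(−0.0721·7/12) = 1.2732
Current forward F = (S − I)·e^(rT) = (90.64 − 1.2732)·e^(0.0721·12/12) = 89.3668 × 1.074763 = 96.0481
Value (long) = (F − K)·e^(−rT) = (96.0481 − 84.81) × 0.930438 = 10.4564
Value = ₹10.46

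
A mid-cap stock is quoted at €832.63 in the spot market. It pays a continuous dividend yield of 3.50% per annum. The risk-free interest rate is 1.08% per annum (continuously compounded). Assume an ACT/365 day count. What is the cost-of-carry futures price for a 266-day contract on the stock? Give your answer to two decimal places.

€818.07

F = S·e^((r − q)T) = 832.63 · e^((0.0108 − 0.0350) × 266/365)
= 832.63 · e^-0.017636 = 832.63 × 0.982519
F = €818.07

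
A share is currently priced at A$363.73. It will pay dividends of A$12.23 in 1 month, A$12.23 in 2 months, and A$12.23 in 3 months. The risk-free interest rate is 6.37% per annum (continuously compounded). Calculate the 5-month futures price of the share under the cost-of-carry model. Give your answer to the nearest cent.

PV(dividends) I = 12.23·e^(−0.0637·1/12) + 12.23·e^(−0.0637·2/12) + 12.23·e^(−0.0637·3/12)
I = 12.1653 + 12.1008 + 12.0368 = 36.3029
F = (S − I)·e^(rT) = (363.73 − 36.3029) · e^(0.0637·5/12)
= 327.4271 · e^0.026542 = 327.4271 × 1.026897 = A$336.23

A$336.23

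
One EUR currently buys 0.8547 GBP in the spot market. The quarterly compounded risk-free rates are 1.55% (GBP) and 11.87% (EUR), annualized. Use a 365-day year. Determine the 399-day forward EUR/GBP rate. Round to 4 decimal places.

0.7649

By covered interest parity, F = S · (1+r_GBP/4)^(4T) / (1+r_EUR/4)^(4T)
= 0.8547 × 1.017055 / 1.136404 = 0.8547 × 0.894977
F = 0.7649 GBP per EUR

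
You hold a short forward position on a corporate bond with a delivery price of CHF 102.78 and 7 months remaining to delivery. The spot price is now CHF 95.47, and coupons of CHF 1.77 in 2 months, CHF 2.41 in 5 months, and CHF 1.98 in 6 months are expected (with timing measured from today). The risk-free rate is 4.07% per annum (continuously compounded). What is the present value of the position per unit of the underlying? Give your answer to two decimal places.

PV(remaining coupons) I = 1.77·e^(−0.0407·2/12) + 2.41·e^(−0.0407·5/12) + 1.98·e^(−0.0407·6/12) = 6.0676
Current forward F = (S − I)·e^(rT) = (95.47 − 6.0676)·e^(0.0407·7/12) = 89.4024 × 1.024026 = 91.5504
Value (long) = (F − K)·e^(−rT) = (91.5504 − 102.78) × 0.976538 = -10.9661
Short position value = −(long value) = CHF 10.97

CHF 10.97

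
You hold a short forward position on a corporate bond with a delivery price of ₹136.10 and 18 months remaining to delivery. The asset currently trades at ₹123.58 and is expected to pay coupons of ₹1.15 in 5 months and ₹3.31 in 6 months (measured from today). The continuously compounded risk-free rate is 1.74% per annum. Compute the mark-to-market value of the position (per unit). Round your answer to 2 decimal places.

PV(remaining coupons) I = 1.15·e^(−0.0174·5/12) + 3.31·e^(−0.0174·6/12) = 4.4230
Current forward F = (S − I)·e^(rT) = (123.58 − 4.4230)·e^(0.0174·18/12) = 119.1570 × 1.026444 = 122.3080
Value (long) = (F − K)·e^(−rT) = (122.3080 − 136.10) × 0.974238 = -13.4367
Short position value = −(long value) = ₹13.44

₹13.44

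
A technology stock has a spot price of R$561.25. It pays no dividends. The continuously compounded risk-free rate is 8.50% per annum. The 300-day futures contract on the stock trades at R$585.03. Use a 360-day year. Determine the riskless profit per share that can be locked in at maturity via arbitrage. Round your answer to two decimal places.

Fair futures: F* = S·e^(carry·T), with carry = r = 0.0850
F* = 561.25 · e^(0.0850 × 300/360) = 561.25 · e^0.070833 = 561.25 × 1.073402 = R$602.4469
Market R$585.03 < fair R$602.4469: forward underpriced → reverse cash-and-carry (short spot, go long the forward).
At maturity, profit = |F_mkt − F*| = |585.03 − 602.4469| = R$17.42 per share

R$17.42 per share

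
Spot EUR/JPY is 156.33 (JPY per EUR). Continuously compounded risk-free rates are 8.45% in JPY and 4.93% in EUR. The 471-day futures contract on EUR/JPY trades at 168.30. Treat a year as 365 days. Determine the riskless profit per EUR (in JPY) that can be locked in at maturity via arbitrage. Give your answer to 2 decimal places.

Fair futures: F* = S·e^(carry·T), with carry = (r_JPY − r_EUR) = 0.0845 − 0.0493 = 0.0352
F* = 156.33 · e^(0.0352 × 471/365) = 156.33 · e^0.045422 = 156.33 × 1.046469 = 163.5945
Market 168.30 > fair 163.5945: forward overpriced → cash-and-carry (buy spot, short the forward).
At maturity, profit = |F_mkt − F*| = |168.30 − 163.5945| = 4.71 per EUR (in JPY)

4.71 per EUR (in JPY)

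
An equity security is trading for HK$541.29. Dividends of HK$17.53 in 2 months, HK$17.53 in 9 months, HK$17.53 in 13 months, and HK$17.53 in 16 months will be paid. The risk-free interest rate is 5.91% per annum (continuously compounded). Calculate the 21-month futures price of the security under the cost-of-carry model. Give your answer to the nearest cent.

PV(dividends) I = 17.53·e^(−0.0591·2/12) + 17.53·e^(−0.0591·9/12) + 17.53·e^(−0.0591·13/12) + 17.53·e^(−0.0591·16/12)
I = 17.3582 + 16.7700 + 16.4428 + 16.2017 = 66.7727
F = (S − I)·e^(rT) = (541.29 − 66.7727) · e^(0.0591·21/12)
= 474.5173 · e^0.103425 = 474.5173 × 1.108963 = HK$526.22

HK$526.22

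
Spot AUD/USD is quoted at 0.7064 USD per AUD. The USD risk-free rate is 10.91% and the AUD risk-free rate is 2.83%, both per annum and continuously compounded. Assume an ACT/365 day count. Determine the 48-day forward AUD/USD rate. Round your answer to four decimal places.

F = S·e^((r_USD − r_AUD)T) = 0.7064 · e^((0.1091 − 0.0283) × 48/365)
= 0.7064 · e^0.010626 = 0.7064 × 1.010683
F = 0.7139 USD per AUD

0.7139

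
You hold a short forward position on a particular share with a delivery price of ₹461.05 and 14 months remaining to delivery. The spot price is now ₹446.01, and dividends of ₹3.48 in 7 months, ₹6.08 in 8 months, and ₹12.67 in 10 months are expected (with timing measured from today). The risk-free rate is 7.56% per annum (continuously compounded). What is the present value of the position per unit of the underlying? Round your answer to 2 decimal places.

PV(remaining dividends) I = 3.48·e^(−0.0756·7/12) + 6.08·e^(−0.0756·8/12) + 12.67·e^(−0.0756·10/12) = 21.0074
Current forward F = (S − I)·e^(rT) = (446.01 − 21.0074)·e^(0.0756·14/12) = 425.0026 × 1.092207 = 464.1908
Value (long) = (F − K)·e^(−rT) = (464.1908 − 461.05) × 0.915578 = 2.8756
Short position value = −(long value) = -₹2.88

-₹2.88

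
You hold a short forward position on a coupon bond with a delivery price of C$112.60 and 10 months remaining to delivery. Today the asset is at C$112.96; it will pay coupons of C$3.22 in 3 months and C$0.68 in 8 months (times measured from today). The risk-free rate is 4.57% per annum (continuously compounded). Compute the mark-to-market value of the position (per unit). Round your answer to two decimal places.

-C$0.72

PV(remaining coupons) I = 3.22·e^(−0.0457·3/12) + 0.68·e^(−0.0457·8/12) = 3.8430
Current forward F = (S − I)·e^(rT) = (112.96 − 3.8430)·e^(0.0457·10/12) = 109.1170 × 1.038818 = 113.3527
Value (long) = (F − K)·e^(−rT) = (113.3527 − 112.60) × 0.962633 = 0.7246
Short position value = −(long value) = -C$0.72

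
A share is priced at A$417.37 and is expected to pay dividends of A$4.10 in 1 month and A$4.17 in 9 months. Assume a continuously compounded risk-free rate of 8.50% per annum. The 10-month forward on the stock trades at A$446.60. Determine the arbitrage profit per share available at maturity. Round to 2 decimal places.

A$7.16 per share

PV(dividends) I = 4.10·e^(−0.0850·1/12) + 4.17·e^(−0.0850·9/12) = 7.9835
Fair forward F* = (S − I)·e^(rT) = (417.37 − 7.9835)·e^0.070833 = 409.3865 × 1.073402 = 439.4363
Market A$446.60 > fair 439.4363: forward overpriced → cash-and-carry (borrow at r, buy the stock and collect the dividends, short the forward).
Profit at T = |F_mkt − F*| = |446.60 − 439.4363| = A$7.16 per share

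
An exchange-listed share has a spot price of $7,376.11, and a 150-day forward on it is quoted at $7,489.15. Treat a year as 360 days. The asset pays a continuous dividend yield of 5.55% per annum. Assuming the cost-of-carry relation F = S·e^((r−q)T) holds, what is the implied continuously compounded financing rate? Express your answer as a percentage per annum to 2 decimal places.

From F = S·e^((r−q)T): (r − q) = ln(F/S)/T
ln(7489.15/7376.11) = ln(1.015325) = 0.015209
(r − q) = 0.015209 / (150/360) = 0.036502
r = ln(F/S)/T + q = 0.036502 + 0.0555 = 0.092002
r = 9.20%

9.20%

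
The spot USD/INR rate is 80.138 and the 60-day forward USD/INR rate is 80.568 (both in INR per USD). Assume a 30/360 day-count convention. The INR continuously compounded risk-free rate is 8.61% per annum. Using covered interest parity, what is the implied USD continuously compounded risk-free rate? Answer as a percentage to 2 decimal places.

5.40%

F = S·e^((r_INR − r_USD)T) ⇒ r_USD = r_INR − ln(F/S)/T
ln(80.568/80.138) = 0.005351; /(60/360) = 0.032106
r_USD = 0.0861 − 0.032106 = 0.053994
r_USD = 5.40%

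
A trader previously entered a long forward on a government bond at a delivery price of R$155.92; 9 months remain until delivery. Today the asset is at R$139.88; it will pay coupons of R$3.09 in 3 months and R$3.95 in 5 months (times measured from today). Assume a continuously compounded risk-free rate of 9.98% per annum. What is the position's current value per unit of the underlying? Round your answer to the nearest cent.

-R$11.60

PV(remaining coupons) I = 3.09·e^(−0.0998·3/12) + 3.95·e^(−0.0998·5/12) = 6.8030
Current forward F = (S − I)·e^(rT) = (139.88 − 6.8030)·e^(0.0998·9/12) = 133.0770 × 1.077722 = 143.4200
Value (long) = (F − K)·e^(−rT) = (143.4200 − 155.92) × 0.927883 = -11.5985
Value = -R$11.60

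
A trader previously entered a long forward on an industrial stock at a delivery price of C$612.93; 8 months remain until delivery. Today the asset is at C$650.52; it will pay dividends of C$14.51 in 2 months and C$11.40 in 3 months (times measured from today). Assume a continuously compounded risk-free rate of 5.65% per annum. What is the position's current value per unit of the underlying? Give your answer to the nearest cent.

C$34.63

PV(remaining dividends) I = 14.51·e^(−0.0565·2/12) + 11.40·e^(−0.0565·3/12) = 25.6141
Current forward F = (S − I)·e^(rT) = (650.52 − 25.6141)·e^(0.0565·8/12) = 624.9059 × 1.038385 = 648.8929
Value (long) = (F − K)·e^(−rT) = (648.8929 − 612.93) × 0.963034 = 34.6335
Value = C$34.63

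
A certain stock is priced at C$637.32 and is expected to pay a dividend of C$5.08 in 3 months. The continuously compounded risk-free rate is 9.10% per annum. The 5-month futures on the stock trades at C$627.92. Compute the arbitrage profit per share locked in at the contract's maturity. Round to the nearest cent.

PV(dividends) I = 5.08·e^(−0.0910·3/12) = 4.9657
Fair futures F* = (S − I)·e^(rT) = (637.32 − 4.9657)·e^0.037917 = 632.3543 × 1.038645 = 656.7916
Market C$627.92 < fair 656.7916: forward underpriced → reverse cash-and-carry (short the stock, invest proceeds at r, pay the dividends, go long the forward).
Profit at T = |F_mkt − F*| = |627.92 − 656.7916| = C$28.87 per share

C$28.87 per share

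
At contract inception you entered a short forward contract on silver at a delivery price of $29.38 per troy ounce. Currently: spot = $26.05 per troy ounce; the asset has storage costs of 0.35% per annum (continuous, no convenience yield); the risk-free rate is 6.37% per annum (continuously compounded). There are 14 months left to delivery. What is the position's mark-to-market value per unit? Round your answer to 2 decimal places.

$1.12 per troy ounce

Current fair forward for the remaining 14 months: F = S·e^((r + u)·T), (r + u) = 0.0637 + 0.0035 = 0.0672
F = 26.05 · e^(0.0672 × 14/12) = 26.05 × 1.081555 = 28.1745
Value of long forward = (F − K)·e^(−rT) = (28.1745 − 29.38) · e^(−0.0637·14/12)
= -1.2055 × 0.928378 = -1.12
Short position value = −(long value) = $1.12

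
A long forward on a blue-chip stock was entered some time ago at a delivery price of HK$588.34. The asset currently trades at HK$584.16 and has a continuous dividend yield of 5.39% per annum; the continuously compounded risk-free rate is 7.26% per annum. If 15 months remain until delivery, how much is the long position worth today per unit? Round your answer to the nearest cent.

HK$8.80

Current fair forward for the remaining 15 months: F = S·e^((r − q)·T), (r − q) = 0.0726 − 0.0539 = 0.0187
F = 584.16 · e^(0.0187 × 15/12) = 584.16 × 1.023650 = 597.9754
Value of long forward = (F − K)·e^(−rT) = (597.9754 − 588.34) · e^(−0.0726·15/12)
= 9.6354 × 0.913246 = 8.80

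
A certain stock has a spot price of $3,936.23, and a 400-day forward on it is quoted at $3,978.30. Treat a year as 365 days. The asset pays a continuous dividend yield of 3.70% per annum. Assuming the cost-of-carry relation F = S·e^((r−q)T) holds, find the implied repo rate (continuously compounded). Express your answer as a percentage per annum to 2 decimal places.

4.67%

From F = S·e^((r−q)T): (r − q) = ln(F/S)/T
ln(3978.30/3936.23) = ln(1.010688) = 0.010631
(r − q) = 0.010631 / (400/365) = 0.009701
r = ln(F/S)/T + q = 0.009701 + 0.0370 = 0.046701
r = 4.67%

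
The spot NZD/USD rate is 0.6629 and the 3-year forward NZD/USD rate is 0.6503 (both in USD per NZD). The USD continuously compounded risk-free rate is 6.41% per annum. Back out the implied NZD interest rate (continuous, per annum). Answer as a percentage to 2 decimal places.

7.05%

F = S·e^((r_USD − r_NZD)T) ⇒ r_NZD = r_USD − ln(F/S)/T
ln(0.6503/0.6629) = -0.019190; /(3) = -0.006397
r_NZD = 0.0641 + 0.006397 = 0.070497
r_NZD = 7.05%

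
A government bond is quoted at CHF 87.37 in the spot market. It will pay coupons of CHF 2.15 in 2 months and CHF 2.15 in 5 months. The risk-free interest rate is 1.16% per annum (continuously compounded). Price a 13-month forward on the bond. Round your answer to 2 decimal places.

PV(coupons) I = 2.15·e^(−0.0116·2/12) + 2.15·e^(−0.0116·5/12)
I = 2.1458 + 2.1396 = 4.2854
F = (S − I)·e^(rT) = (87.37 − 4.2854) · e^(0.0116·13/12)
= 83.0846 · e^0.012567 = 83.0846 × 1.012646 = CHF 84.14

CHF 84.14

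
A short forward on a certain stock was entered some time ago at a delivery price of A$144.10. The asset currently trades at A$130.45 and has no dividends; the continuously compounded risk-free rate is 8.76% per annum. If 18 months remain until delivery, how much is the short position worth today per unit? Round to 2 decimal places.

Current fair forward for the remaining 18 months: F = S·e^(r·T), r = 0.0876
F = 130.45 · e^(0.0876 × 18/12) = 130.45 × 1.140424 = 148.7683
Value of long forward = (F − K)·e^(−rT) = (148.7683 − 144.10) · e^(−0.0876·18/12)
= 4.6683 × 0.876867 = 4.09
Short position value = −(long value) = -A$4.09

-A$4.09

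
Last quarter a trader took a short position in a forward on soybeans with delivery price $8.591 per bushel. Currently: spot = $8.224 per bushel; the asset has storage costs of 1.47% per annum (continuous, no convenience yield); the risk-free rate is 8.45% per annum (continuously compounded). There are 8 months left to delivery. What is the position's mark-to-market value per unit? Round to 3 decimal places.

Current fair forward for the remaining 8 months: F = S·e^((r + u)·T), (r + u) = 0.0845 + 0.0147 = 0.0992
F = 8.224 · e^(0.0992 × 8/12) = 8.224 × 1.068369 = 8.7863
Value of long forward = (F − K)·e^(−rT) = (8.7863 − 8.591) · e^(−0.0845·8/12)
= 0.1953 × 0.945224 = 0.185
Short position value = −(long value) = -$0.185

-$0.185 per bushel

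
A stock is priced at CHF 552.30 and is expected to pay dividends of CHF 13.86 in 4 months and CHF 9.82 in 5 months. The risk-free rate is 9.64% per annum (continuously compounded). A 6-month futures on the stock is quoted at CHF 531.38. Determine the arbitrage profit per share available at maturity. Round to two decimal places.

CHF 24.21 per share

PV(dividends) I = 13.86·e^(−0.0964·4/12) + 9.82·e^(−0.0964·5/12) = 22.8551
Fair futures F* = (S − I)·e^(rT) = (552.30 − 22.8551)·e^0.048200 = 529.4449 × 1.049381 = 555.5894
Market CHF 531.38 < fair 555.5894: forward underpriced → reverse cash-and-carry (short the stock, invest proceeds at r, pay the dividends, go long the forward).
Profit at T = |F_mkt − F*| = |531.38 − 555.5894| = CHF 24.21 per share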